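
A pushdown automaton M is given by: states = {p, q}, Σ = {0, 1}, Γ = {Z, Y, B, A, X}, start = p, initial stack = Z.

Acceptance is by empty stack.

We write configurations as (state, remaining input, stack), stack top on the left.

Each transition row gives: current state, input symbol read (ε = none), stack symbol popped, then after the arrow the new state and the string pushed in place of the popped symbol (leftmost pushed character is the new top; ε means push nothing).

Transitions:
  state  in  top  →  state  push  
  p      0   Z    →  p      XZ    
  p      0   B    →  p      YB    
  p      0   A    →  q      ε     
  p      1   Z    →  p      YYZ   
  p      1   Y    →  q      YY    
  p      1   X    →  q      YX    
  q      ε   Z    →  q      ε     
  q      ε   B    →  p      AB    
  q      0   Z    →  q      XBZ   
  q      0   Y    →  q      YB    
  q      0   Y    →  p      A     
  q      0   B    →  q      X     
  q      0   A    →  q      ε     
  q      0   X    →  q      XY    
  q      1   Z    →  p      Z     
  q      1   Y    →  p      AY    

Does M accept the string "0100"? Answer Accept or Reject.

No computation consumes all input and empties the stack.

Reject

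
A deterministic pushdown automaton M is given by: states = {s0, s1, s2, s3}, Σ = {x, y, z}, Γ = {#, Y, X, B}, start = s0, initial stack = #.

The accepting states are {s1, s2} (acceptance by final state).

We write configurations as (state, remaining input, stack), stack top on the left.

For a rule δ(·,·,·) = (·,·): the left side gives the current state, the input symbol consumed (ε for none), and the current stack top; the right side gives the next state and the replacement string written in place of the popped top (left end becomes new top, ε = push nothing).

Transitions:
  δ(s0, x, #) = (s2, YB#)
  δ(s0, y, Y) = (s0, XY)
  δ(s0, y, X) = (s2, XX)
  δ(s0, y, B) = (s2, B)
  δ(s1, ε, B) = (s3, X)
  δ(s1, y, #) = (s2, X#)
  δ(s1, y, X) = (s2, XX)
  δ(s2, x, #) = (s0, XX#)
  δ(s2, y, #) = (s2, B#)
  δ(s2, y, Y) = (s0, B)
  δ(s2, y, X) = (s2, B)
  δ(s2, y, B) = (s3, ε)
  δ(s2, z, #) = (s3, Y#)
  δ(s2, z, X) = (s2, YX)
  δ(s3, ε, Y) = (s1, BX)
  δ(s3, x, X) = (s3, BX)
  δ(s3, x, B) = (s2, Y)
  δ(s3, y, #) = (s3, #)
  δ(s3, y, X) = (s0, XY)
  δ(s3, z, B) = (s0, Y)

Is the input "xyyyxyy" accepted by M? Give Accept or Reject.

(s0, xyyyxyy, #)
  read x, top #: go to s2, push YB# → (s2, yyyxyy, YB#)
  read y, top Y: go to s0, push B → (s0, yyxyy, BB#)
  read y, top B: go to s2, push B → (s2, yxyy, BB#)
  read y, top B: go to s3, push ε → (s3, xyy, B#)
  read x, top B: go to s2, push Y → (s2, yy, Y#)
  read y, top Y: go to s0, push B → (s0, y, B#)
  read y, top B: go to s2, push B → (s2, ε, B#)
All input consumed; state s2 ∈ F.

Accept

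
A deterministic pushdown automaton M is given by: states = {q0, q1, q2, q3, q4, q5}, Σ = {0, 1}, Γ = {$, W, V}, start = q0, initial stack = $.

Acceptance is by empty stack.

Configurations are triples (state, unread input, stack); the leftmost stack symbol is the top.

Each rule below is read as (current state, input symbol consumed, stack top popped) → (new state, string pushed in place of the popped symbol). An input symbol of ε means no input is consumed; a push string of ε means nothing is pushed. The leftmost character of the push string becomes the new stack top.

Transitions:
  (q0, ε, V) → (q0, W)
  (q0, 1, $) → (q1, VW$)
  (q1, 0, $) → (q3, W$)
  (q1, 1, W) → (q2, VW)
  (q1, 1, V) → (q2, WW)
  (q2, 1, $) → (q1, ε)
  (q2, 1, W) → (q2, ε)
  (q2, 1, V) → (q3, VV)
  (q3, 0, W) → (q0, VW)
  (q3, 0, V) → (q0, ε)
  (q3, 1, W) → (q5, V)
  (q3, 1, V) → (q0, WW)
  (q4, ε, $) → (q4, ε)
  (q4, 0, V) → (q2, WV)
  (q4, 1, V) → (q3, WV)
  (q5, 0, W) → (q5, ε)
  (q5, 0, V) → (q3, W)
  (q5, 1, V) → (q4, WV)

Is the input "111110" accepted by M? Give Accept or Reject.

(q0, 111110, $) ⊢ (q1, 11110, VW$) ⊢ (q2, 1110, WWW$) ⊢ (q2, 110, WW$) ⊢ (q2, 10, W$) ⊢ (q2, 0, $)
No transition applies at (q2, 0, $); input not fully consumed.

Reject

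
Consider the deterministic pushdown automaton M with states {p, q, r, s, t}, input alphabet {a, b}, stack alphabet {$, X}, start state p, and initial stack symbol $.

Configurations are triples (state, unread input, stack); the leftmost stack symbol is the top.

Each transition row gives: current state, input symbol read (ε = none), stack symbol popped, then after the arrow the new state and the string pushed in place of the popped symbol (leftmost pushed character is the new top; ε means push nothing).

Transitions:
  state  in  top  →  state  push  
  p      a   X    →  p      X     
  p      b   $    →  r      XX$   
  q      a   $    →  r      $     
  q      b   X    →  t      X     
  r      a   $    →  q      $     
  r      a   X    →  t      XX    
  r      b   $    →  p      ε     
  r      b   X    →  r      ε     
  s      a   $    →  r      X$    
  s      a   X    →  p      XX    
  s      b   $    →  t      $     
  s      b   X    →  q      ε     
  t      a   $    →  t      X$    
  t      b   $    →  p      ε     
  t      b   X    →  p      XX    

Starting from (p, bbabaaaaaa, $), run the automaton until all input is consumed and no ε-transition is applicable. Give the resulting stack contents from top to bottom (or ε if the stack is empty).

(p, bbabaaaaaa, $)
  read b, top $: go to r, push XX$ → (r, babaaaaaa, XX$)
  read b, top X: go to r, push ε → (r, abaaaaaa, X$)
  read a, top X: go to t, push XX → (t, baaaaaa, XX$)
  read b, top X: go to p, push XX → (p, aaaaaa, XXX$)
  read a, top X: go to p, push X → (p, aaaaa, XXX$)
  read a, top X: go to p, push X → (p, aaaa, XXX$)
  read a, top X: go to p, push X → (p, aaa, XXX$)
  read a, top X: go to p, push X → (p, aa, XXX$)
  read a, top X: go to p, push X → (p, a, XXX$)
  read a, top X: go to p, push X → (p, ε, XXX$)
All input consumed in state p with stack XXX$.

XXX$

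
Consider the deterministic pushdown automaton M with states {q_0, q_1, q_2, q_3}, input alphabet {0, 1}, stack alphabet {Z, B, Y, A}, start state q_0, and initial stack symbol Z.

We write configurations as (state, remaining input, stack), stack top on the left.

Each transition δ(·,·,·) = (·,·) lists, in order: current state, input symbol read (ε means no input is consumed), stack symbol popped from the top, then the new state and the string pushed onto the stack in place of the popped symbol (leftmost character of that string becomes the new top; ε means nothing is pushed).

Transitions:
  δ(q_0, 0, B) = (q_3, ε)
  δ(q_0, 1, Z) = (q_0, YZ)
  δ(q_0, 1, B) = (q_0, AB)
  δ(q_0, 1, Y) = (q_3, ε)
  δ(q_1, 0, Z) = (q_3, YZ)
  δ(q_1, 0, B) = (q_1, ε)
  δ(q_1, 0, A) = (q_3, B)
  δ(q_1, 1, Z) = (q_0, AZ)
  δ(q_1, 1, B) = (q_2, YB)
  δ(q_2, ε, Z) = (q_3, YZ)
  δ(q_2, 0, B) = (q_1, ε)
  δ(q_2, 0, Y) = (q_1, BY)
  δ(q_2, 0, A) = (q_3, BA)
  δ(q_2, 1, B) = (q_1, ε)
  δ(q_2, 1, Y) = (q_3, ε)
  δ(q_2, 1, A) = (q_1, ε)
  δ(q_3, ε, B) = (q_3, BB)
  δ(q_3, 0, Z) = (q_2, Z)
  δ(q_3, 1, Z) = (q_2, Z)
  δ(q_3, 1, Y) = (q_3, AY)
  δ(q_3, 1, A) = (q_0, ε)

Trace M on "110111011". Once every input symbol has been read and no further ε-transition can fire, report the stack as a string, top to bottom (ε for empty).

(q_0, 110111011, Z) ⊢ (q_0, 10111011, YZ) ⊢ (q_3, 0111011, Z) ⊢ (q_2, 111011, Z) ⊢ (q_3, 111011, YZ) ⊢ (q_3, 11011, AYZ) ⊢ (q_0, 1011, YZ) ⊢ (q_3, 011, Z) ⊢ (q_2, 11, Z) ⊢ (q_3, 11, YZ) ⊢ (q_3, 1, AYZ) ⊢ (q_0, ε, YZ)
All input consumed in state q_0 with stack YZ.

YZ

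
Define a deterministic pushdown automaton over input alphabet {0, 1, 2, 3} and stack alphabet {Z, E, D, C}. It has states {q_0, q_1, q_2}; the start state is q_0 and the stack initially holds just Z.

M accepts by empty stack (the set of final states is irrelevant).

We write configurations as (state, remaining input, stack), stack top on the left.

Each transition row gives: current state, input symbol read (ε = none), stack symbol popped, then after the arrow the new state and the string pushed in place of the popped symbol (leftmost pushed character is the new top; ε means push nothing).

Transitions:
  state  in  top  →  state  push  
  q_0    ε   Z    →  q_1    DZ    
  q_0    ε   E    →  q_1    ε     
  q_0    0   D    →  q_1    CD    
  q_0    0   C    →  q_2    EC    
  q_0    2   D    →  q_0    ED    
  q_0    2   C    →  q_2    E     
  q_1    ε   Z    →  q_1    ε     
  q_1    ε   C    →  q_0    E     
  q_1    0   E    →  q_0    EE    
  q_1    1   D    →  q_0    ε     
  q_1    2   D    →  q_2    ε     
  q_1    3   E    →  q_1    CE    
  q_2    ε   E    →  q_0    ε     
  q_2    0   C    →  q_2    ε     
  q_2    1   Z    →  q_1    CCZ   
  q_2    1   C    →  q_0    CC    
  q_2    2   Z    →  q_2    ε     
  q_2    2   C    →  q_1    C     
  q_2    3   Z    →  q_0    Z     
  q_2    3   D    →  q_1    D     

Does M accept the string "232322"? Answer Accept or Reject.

Accept

(q_0, 232322, Z) ⊢ (q_1, 232322, DZ) ⊢ (q_2, 32322, Z) ⊢ (q_0, 2322, Z) ⊢ (q_1, 2322, DZ) ⊢ (q_2, 322, Z) ⊢ (q_0, 22, Z) ⊢ (q_1, 22, DZ) ⊢ (q_2, 2, Z) ⊢ (q_2, ε, ε)
All input consumed and the stack is empty.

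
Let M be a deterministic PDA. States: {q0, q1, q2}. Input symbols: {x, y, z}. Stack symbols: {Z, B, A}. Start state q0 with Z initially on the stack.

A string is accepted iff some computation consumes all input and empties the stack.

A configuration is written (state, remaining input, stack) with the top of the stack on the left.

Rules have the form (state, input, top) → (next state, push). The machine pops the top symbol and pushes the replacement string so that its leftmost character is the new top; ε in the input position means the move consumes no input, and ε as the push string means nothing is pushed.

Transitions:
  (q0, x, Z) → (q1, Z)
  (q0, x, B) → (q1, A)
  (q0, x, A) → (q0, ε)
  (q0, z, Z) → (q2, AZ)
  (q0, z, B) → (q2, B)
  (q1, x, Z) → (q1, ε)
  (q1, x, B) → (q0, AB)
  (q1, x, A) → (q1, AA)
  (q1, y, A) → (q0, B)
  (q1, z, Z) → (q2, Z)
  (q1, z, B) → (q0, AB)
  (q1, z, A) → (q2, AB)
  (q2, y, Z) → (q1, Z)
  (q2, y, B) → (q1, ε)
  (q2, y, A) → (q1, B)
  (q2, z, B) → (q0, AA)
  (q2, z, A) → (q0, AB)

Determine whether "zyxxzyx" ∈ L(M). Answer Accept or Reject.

(q0, zyxxzyx, Z)
  read z, top Z: go to q2, push AZ → (q2, yxxzyx, AZ)
  read y, top A: go to q1, push B → (q1, xxzyx, BZ)
  read x, top B: go to q0, push AB → (q0, xzyx, ABZ)
  read x, top A: go to q0, push ε → (q0, zyx, BZ)
  read z, top B: go to q2, push B → (q2, yx, BZ)
  read y, top B: go to q1, push ε → (q1, x, Z)
  read x, top Z: go to q1, push ε → (q1, ε, ε)
All input consumed and the stack is empty.

Accept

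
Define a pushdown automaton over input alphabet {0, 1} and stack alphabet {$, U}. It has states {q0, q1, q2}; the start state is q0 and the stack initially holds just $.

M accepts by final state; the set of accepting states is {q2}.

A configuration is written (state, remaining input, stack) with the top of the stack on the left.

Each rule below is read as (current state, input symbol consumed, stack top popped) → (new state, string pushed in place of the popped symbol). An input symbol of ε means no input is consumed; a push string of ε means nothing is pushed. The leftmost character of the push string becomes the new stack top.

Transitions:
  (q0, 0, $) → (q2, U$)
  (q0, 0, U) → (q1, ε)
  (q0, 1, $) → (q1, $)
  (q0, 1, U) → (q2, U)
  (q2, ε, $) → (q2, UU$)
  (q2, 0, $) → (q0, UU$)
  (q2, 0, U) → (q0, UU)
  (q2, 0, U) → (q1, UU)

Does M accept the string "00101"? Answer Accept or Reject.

Accept

One accepting computation: (q0, 00101, $) ⊢ (q2, 0101, U$) ⊢ (q0, 101, UU$) ⊢ (q2, 01, UU$) ⊢ (q0, 1, UUU$) ⊢ (q2, ε, UUU$)
All input consumed and state q2 ∈ F.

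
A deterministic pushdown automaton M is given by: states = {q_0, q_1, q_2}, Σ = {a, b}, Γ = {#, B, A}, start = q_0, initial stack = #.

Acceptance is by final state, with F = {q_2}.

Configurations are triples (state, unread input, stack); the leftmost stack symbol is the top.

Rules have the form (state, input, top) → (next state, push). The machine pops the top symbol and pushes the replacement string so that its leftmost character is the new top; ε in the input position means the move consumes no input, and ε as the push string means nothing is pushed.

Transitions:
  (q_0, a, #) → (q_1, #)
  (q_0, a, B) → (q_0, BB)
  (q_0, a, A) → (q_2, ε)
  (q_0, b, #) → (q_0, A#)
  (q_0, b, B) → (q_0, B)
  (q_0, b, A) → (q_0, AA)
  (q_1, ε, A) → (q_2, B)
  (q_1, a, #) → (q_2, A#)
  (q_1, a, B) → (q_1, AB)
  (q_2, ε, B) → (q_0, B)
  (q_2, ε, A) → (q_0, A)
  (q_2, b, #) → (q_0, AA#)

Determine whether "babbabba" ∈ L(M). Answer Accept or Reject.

Accept

(q_0, babbabba, #) ⊢ (q_0, abbabba, A#) ⊢ (q_2, bbabba, #) ⊢ (q_0, babba, AA#) ⊢ (q_0, abba, AAA#) ⊢ (q_2, bba, AA#) ⊢ (q_0, bba, AA#) ⊢ (q_0, ba, AAA#) ⊢ (q_0, a, AAAA#) ⊢ (q_2, ε, AAA#)
All input consumed; state q_2 ∈ F.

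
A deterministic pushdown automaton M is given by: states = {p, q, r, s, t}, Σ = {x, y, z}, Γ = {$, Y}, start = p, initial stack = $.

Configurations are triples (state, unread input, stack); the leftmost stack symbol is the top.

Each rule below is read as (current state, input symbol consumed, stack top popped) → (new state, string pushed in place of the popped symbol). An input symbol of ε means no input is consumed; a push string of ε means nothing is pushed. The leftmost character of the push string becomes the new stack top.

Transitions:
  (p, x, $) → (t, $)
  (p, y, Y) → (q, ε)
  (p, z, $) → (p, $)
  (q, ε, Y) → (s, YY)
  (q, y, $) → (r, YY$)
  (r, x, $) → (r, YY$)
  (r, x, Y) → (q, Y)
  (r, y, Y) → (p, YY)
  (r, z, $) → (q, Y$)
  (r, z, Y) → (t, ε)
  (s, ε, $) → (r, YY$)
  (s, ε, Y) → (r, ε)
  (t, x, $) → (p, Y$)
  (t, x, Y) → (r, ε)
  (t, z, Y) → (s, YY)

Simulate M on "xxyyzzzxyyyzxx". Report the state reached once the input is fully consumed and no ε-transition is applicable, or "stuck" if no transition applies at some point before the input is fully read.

(p, xxyyzzzxyyyzxx, $)
  read x, top $: go to t, push $ → (t, xyyzzzxyyyzxx, $)
  read x, top $: go to p, push Y$ → (p, yyzzzxyyyzxx, Y$)
  read y, top Y: go to q, push ε → (q, yzzzxyyyzxx, $)
  read y, top $: go to r, push YY$ → (r, zzzxyyyzxx, YY$)
  read z, top Y: go to t, push ε → (t, zzxyyyzxx, Y$)
  read z, top Y: go to s, push YY → (s, zxyyyzxx, YY$)
  ε-move, top Y: go to r, push ε → (r, zxyyyzxx, Y$)
  read z, top Y: go to t, push ε → (t, xyyyzxx, $)
  read x, top $: go to p, push Y$ → (p, yyyzxx, Y$)
  read y, top Y: go to q, push ε → (q, yyzxx, $)
  read y, top $: go to r, push YY$ → (r, yzxx, YY$)
  read y, top Y: go to p, push YY → (p, zxx, YYY$)
No transition for (p, z, top Y); M blocks with input zxx remaining.

stuck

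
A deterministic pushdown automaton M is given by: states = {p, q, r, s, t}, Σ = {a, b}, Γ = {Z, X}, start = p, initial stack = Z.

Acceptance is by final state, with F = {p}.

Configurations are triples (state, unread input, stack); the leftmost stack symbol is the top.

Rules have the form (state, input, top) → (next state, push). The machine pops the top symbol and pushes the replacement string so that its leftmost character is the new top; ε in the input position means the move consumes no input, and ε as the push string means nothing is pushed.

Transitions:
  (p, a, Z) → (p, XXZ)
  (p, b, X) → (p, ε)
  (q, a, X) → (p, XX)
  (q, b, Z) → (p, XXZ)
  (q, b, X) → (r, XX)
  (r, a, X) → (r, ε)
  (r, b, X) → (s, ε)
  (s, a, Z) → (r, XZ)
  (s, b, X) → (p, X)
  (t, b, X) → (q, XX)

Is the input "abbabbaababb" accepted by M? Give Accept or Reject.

Reject

(p, abbabbaababb, Z)
  read a, top Z: go to p, push XXZ → (p, bbabbaababb, XXZ)
  read b, top X: go to p, push ε → (p, babbaababb, XZ)
  read b, top X: go to p, push ε → (p, abbaababb, Z)
  read a, top Z: go to p, push XXZ → (p, bbaababb, XXZ)
  read b, top X: go to p, push ε → (p, baababb, XZ)
  read b, top X: go to p, push ε → (p, aababb, Z)
  read a, top Z: go to p, push XXZ → (p, ababb, XXZ)
No transition applies at (p, ababb, XXZ); input not fully consumed.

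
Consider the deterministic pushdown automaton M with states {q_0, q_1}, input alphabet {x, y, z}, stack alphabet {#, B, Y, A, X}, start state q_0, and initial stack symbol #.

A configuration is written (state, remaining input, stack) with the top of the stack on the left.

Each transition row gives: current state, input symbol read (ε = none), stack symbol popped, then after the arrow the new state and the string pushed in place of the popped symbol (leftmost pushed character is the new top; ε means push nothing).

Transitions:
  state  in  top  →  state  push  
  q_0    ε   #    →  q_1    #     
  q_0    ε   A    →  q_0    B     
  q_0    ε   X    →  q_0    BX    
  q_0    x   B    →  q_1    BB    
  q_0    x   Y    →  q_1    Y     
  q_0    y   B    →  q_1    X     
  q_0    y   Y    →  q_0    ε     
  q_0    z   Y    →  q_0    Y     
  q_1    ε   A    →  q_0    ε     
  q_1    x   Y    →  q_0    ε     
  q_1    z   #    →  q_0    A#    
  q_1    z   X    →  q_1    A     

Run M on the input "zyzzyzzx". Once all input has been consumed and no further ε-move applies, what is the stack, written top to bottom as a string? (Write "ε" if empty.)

(q_0, zyzzyzzx, #)
  ε-move, top #: go to q_1, push # → (q_1, zyzzyzzx, #)
  read z, top #: go to q_0, push A# → (q_0, yzzyzzx, A#)
  ε-move, top A: go to q_0, push B → (q_0, yzzyzzx, B#)
  read y, top B: go to q_1, push X → (q_1, zzyzzx, X#)
  read z, top X: go to q_1, push A → (q_1, zyzzx, A#)
  ε-move, top A: go to q_0, push ε → (q_0, zyzzx, #)
  ε-move, top #: go to q_1, push # → (q_1, zyzzx, #)
  read z, top #: go to q_0, push A# → (q_0, yzzx, A#)
  ε-move, top A: go to q_0, push B → (q_0, yzzx, B#)
  read y, top B: go to q_1, push X → (q_1, zzx, X#)
  read z, top X: go to q_1, push A → (q_1, zx, A#)
  ε-move, top A: go to q_0, push ε → (q_0, zx, #)
  ε-move, top #: go to q_1, push # → (q_1, zx, #)
  read z, top #: go to q_0, push A# → (q_0, x, A#)
  ε-move, top A: go to q_0, push B → (q_0, x, B#)
  read x, top B: go to q_1, push BB → (q_1, ε, BB#)
All input consumed in state q_1 with stack BB#.

BB#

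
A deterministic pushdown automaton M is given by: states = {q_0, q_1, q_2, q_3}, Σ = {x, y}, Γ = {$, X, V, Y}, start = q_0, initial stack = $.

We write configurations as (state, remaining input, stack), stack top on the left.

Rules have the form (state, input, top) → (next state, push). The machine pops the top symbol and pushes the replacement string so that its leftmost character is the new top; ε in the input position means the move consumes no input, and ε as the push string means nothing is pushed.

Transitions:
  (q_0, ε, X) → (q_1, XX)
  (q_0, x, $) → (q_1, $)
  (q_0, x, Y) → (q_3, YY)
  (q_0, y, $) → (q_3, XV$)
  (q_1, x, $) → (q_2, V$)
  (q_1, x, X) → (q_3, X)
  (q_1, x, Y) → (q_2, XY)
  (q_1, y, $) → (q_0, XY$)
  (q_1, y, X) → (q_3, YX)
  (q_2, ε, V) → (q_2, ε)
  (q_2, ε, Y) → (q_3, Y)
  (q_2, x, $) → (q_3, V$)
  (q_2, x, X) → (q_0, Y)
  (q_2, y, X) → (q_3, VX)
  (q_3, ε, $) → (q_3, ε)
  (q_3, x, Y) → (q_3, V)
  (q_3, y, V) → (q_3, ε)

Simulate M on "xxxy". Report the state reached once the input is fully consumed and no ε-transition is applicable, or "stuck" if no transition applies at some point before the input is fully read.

q_3

(q_0, xxxy, $)
  read x, top $: go to q_1, push $ → (q_1, xxy, $)
  read x, top $: go to q_2, push V$ → (q_2, xy, V$)
  ε-move, top V: go to q_2, push ε → (q_2, xy, $)
  read x, top $: go to q_3, push V$ → (q_3, y, V$)
  read y, top V: go to q_3, push ε → (q_3, ε, $)
  ε-move, top $: go to q_3, push ε → (q_3, ε, ε)
All input consumed; M is in state q_3.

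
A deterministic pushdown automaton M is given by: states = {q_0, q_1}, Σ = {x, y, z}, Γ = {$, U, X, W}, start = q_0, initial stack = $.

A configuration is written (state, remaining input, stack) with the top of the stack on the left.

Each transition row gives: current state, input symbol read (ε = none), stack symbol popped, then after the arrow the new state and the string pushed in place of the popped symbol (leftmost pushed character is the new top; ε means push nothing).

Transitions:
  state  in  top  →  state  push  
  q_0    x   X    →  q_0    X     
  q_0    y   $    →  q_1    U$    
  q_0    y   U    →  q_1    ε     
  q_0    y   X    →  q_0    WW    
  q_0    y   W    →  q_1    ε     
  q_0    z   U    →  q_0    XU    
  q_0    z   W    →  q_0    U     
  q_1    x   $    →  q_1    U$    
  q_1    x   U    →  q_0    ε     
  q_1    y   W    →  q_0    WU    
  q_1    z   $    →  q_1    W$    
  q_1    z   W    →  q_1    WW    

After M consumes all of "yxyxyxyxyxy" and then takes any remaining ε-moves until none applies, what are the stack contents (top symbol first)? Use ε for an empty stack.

(q_0, yxyxyxyxyxy, $)
  read y, top $: go to q_1, push U$ → (q_1, xyxyxyxyxy, U$)
  read x, top U: go to q_0, push ε → (q_0, yxyxyxyxy, $)
  read y, top $: go to q_1, push U$ → (q_1, xyxyxyxy, U$)
  read x, top U: go to q_0, push ε → (q_0, yxyxyxy, $)
  read y, top $: go to q_1, push U$ → (q_1, xyxyxy, U$)
  read x, top U: go to q_0, push ε → (q_0, yxyxy, $)
  read y, top $: go to q_1, push U$ → (q_1, xyxy, U$)
  read x, top U: go to q_0, push ε → (q_0, yxy, $)
  read y, top $: go to q_1, push U$ → (q_1, xy, U$)
  read x, top U: go to q_0, push ε → (q_0, y, $)
  read y, top $: go to q_1, push U$ → (q_1, ε, U$)
All input consumed in state q_1 with stack U$.

U$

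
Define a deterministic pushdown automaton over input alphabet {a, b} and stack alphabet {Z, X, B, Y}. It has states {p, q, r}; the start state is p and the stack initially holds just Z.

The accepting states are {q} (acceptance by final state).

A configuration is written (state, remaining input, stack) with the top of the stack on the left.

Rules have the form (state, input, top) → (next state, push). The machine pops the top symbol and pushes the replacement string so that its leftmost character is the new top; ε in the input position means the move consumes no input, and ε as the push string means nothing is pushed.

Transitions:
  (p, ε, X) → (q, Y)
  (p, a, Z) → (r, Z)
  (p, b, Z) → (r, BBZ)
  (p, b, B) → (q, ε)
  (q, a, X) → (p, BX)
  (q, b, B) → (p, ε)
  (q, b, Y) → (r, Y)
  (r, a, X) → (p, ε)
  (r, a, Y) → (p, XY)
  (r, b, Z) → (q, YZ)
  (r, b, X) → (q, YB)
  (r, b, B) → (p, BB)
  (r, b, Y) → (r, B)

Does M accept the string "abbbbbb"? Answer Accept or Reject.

Reject

(p, abbbbbb, Z)
  read a, top Z: go to r, push Z → (r, bbbbbb, Z)
  read b, top Z: go to q, push YZ → (q, bbbbb, YZ)
  read b, top Y: go to r, push Y → (r, bbbb, YZ)
  read b, top Y: go to r, push B → (r, bbb, BZ)
  read b, top B: go to p, push BB → (p, bb, BBZ)
  read b, top B: go to q, push ε → (q, b, BZ)
  read b, top B: go to p, push ε → (p, ε, Z)
All input consumed; state p ∉ F and no further ε-move applies.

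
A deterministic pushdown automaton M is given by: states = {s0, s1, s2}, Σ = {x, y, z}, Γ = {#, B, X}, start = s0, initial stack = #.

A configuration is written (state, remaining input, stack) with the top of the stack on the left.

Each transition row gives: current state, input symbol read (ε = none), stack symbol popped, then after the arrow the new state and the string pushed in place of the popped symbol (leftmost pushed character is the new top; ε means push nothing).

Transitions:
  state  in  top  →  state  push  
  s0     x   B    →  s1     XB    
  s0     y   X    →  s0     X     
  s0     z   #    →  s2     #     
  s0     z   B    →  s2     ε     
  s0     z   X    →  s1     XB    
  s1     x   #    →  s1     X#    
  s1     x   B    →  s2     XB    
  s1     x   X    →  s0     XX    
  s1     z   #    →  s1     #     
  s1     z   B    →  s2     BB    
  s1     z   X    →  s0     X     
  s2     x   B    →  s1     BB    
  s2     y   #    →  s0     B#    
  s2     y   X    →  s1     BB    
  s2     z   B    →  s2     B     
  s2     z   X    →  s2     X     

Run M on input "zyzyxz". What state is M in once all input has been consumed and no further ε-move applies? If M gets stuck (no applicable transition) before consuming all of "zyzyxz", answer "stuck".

s0

(s0, zyzyxz, #)
  read z, top #: go to s2, push # → (s2, yzyxz, #)
  read y, top #: go to s0, push B# → (s0, zyxz, B#)
  read z, top B: go to s2, push ε → (s2, yxz, #)
  read y, top #: go to s0, push B# → (s0, xz, B#)
  read x, top B: go to s1, push XB → (s1, z, XB#)
  read z, top X: go to s0, push X → (s0, ε, XB#)
All input consumed; M is in state s0.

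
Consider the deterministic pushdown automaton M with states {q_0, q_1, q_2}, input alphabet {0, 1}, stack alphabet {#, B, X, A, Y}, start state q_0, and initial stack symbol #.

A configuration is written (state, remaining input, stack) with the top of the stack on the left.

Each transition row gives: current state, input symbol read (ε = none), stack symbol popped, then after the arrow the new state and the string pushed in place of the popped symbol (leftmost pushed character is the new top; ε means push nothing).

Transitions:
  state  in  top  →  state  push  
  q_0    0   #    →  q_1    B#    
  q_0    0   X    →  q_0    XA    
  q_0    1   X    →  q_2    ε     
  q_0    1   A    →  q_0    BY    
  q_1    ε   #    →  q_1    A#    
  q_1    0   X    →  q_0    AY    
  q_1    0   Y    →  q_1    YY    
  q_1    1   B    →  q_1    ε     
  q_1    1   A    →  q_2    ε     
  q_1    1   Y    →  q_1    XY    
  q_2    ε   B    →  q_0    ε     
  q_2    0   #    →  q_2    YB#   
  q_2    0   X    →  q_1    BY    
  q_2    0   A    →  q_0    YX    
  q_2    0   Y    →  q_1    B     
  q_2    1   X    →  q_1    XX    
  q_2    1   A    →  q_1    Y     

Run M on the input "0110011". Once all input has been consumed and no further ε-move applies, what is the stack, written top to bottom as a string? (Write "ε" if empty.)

A#

(q_0, 0110011, #) ⊢ (q_1, 110011, B#) ⊢ (q_1, 10011, #) ⊢ (q_1, 10011, A#) ⊢ (q_2, 0011, #) ⊢ (q_2, 011, YB#) ⊢ (q_1, 11, BB#) ⊢ (q_1, 1, B#) ⊢ (q_1, ε, #) ⊢ (q_1, ε, A#)
All input consumed in state q_1 with stack A#.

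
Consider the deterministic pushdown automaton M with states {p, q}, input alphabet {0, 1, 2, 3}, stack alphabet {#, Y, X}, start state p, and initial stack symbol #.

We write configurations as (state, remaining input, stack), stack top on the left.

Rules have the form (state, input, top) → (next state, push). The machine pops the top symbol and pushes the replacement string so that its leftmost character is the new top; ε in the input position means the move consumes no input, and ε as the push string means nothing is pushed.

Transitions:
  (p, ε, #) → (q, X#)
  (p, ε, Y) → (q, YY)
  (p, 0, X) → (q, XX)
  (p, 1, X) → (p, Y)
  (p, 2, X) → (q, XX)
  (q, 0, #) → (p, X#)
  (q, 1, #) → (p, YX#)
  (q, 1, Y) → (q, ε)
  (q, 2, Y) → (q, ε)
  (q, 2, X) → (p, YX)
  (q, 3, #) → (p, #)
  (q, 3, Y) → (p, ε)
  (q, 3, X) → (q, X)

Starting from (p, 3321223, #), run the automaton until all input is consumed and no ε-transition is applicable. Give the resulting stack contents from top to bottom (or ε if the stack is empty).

YYX#

(p, 3321223, #)
  ε-move, top #: go to q, push X# → (q, 3321223, X#)
  read 3, top X: go to q, push X → (q, 321223, X#)
  read 3, top X: go to q, push X → (q, 21223, X#)
  read 2, top X: go to p, push YX → (p, 1223, YX#)
  ε-move, top Y: go to q, push YY → (q, 1223, YYX#)
  read 1, top Y: go to q, push ε → (q, 223, YX#)
  read 2, top Y: go to q, push ε → (q, 23, X#)
  read 2, top X: go to p, push YX → (p, 3, YX#)
  ε-move, top Y: go to q, push YY → (q, 3, YYX#)
  read 3, top Y: go to p, push ε → (p, ε, YX#)
  ε-move, top Y: go to q, push YY → (q, ε, YYX#)
All input consumed in state q with stack YYX#.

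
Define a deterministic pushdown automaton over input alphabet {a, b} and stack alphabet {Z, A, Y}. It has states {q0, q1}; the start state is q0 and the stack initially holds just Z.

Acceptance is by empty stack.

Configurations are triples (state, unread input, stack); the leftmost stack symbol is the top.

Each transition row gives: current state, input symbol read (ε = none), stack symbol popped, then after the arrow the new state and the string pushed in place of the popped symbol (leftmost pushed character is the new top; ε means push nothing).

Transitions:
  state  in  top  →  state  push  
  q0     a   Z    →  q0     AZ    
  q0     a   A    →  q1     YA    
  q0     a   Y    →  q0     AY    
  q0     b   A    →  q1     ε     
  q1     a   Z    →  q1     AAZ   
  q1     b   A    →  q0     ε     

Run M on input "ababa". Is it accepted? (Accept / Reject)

(q0, ababa, Z)
  read a, top Z: go to q0, push AZ → (q0, baba, AZ)
  read b, top A: go to q1, push ε → (q1, aba, Z)
  read a, top Z: go to q1, push AAZ → (q1, ba, AAZ)
  read b, top A: go to q0, push ε → (q0, a, AZ)
  read a, top A: go to q1, push YA → (q1, ε, YAZ)
All input consumed; stack is YAZ, not empty, and no further ε-move applies.

Reject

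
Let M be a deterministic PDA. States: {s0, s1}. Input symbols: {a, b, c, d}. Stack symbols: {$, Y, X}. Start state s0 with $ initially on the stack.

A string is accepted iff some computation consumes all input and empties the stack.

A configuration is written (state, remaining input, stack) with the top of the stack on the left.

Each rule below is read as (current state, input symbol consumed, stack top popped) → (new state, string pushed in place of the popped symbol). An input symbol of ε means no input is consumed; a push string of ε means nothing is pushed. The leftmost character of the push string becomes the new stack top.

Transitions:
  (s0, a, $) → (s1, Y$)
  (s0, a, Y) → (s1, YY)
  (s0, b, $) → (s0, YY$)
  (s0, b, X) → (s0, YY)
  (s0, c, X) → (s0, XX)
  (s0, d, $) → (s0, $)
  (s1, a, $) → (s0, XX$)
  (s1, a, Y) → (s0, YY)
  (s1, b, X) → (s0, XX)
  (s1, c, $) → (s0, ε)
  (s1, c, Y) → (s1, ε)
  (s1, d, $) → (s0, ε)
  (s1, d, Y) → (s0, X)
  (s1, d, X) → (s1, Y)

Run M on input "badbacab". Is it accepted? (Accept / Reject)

(s0, badbacab, $)
  read b, top $: go to s0, push YY$ → (s0, adbacab, YY$)
  read a, top Y: go to s1, push YY → (s1, dbacab, YYY$)
  read d, top Y: go to s0, push X → (s0, bacab, XYY$)
  read b, top X: go to s0, push YY → (s0, acab, YYYY$)
  read a, top Y: go to s1, push YY → (s1, cab, YYYYY$)
  read c, top Y: go to s1, push ε → (s1, ab, YYYY$)
  read a, top Y: go to s0, push YY → (s0, b, YYYYY$)
No transition applies at (s0, b, YYYYY$); input not fully consumed.

Reject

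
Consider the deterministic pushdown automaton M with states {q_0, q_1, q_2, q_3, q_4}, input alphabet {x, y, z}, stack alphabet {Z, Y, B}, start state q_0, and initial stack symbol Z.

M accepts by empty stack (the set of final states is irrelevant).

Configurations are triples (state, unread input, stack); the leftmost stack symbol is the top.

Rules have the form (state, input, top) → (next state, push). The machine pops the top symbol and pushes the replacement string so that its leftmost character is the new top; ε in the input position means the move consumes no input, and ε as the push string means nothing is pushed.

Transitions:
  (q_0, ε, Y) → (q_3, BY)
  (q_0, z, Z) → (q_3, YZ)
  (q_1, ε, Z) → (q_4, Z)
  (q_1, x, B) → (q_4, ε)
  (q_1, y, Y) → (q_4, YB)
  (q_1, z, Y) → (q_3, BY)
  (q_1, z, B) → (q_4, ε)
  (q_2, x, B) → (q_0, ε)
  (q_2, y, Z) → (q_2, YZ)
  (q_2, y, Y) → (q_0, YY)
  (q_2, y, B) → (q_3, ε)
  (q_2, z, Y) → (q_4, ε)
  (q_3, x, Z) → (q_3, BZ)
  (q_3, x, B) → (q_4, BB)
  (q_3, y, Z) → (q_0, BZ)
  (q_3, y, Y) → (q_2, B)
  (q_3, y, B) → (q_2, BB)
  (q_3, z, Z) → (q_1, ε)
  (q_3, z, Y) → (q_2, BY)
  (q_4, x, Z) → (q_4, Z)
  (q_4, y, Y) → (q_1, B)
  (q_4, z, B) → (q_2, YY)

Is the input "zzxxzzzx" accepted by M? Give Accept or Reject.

(q_0, zzxxzzzx, Z) ⊢ (q_3, zxxzzzx, YZ) ⊢ (q_2, xxzzzx, BYZ) ⊢ (q_0, xzzzx, YZ) ⊢ (q_3, xzzzx, BYZ) ⊢ (q_4, zzzx, BBYZ) ⊢ (q_2, zzx, YYBYZ) ⊢ (q_4, zx, YBYZ)
No transition applies at (q_4, zx, YBYZ); input not fully consumed.

Reject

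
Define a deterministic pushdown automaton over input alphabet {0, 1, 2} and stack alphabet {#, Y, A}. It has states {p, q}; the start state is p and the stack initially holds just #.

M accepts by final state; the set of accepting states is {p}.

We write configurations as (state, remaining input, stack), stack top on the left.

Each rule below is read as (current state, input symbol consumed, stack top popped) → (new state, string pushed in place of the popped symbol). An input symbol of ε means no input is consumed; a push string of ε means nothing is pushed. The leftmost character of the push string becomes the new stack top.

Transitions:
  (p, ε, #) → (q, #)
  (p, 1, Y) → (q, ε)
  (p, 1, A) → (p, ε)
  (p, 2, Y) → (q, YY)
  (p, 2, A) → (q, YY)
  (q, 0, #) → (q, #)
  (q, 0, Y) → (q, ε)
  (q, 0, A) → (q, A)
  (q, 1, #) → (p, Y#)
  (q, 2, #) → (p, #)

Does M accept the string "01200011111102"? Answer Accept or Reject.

Accept

(p, 01200011111102, #)
  ε-move, top #: go to q, push # → (q, 01200011111102, #)
  read 0, top #: go to q, push # → (q, 1200011111102, #)
  read 1, top #: go to p, push Y# → (p, 200011111102, Y#)
  read 2, top Y: go to q, push YY → (q, 00011111102, YY#)
  read 0, top Y: go to q, push ε → (q, 0011111102, Y#)
  read 0, top Y: go to q, push ε → (q, 011111102, #)
  read 0, top #: go to q, push # → (q, 11111102, #)
  read 1, top #: go to p, push Y# → (p, 1111102, Y#)
  read 1, top Y: go to q, push ε → (q, 111102, #)
  read 1, top #: go to p, push Y# → (p, 11102, Y#)
  read 1, top Y: go to q, push ε → (q, 1102, #)
  read 1, top #: go to p, push Y# → (p, 102, Y#)
  read 1, top Y: go to q, push ε → (q, 02, #)
  read 0, top #: go to q, push # → (q, 2, #)
  read 2, top #: go to p, push # → (p, ε, #)
All input consumed; state p ∈ F.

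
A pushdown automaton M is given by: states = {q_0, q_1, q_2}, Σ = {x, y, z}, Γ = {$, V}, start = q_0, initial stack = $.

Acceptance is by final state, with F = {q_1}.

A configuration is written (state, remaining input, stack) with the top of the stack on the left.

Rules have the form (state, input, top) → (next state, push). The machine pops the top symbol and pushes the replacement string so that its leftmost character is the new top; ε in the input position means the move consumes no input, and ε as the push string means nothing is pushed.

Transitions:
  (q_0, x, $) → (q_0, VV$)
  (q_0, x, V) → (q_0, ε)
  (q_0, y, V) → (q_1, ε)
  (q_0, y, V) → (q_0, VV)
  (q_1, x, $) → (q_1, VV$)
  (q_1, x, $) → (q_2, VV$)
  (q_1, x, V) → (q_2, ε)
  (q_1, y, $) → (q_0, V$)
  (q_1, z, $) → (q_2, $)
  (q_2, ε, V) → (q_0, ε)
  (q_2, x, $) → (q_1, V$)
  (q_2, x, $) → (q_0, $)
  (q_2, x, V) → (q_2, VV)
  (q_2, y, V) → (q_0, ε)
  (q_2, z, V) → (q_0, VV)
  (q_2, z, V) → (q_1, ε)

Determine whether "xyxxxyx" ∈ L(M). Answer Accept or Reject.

Reject

No computation consumes all input and reaches a final state.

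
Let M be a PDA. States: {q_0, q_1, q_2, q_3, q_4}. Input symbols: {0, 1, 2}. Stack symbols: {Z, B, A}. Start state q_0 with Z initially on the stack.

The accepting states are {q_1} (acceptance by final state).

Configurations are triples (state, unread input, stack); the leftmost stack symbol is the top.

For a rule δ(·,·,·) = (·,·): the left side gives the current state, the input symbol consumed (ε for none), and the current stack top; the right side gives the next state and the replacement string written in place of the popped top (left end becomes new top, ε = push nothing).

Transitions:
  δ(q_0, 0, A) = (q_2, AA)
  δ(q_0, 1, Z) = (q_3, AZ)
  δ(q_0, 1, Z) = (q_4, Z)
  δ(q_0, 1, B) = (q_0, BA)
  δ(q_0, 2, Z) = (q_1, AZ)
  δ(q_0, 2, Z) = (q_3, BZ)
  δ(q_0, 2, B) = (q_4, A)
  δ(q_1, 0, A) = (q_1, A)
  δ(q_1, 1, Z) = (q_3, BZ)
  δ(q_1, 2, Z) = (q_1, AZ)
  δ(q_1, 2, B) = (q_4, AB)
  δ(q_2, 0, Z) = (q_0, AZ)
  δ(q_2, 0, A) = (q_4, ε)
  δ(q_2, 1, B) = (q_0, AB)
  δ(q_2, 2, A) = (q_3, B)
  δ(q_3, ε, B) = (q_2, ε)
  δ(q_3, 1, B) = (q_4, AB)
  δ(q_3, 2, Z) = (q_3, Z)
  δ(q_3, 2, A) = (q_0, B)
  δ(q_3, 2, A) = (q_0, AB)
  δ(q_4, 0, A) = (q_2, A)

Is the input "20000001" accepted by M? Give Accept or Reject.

Reject

No computation consumes all input and reaches a final state.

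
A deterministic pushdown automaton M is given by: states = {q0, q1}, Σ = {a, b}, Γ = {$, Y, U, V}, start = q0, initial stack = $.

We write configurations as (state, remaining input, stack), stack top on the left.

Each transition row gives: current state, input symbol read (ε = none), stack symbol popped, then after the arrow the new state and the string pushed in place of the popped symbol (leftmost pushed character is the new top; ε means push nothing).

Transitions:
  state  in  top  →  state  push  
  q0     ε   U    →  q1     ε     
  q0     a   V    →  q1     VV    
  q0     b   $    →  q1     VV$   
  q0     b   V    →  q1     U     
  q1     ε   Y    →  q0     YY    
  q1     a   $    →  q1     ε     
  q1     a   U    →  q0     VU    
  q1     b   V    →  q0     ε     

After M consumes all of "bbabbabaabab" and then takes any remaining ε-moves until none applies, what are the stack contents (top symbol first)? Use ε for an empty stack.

VUU$

(q0, bbabbabaabab, $) ⊢ (q1, babbabaabab, VV$) ⊢ (q0, abbabaabab, V$) ⊢ (q1, bbabaabab, VV$) ⊢ (q0, babaabab, V$) ⊢ (q1, abaabab, U$) ⊢ (q0, baabab, VU$) ⊢ (q1, aabab, UU$) ⊢ (q0, abab, VUU$) ⊢ (q1, bab, VVUU$) ⊢ (q0, ab, VUU$) ⊢ (q1, b, VVUU$) ⊢ (q0, ε, VUU$)
All input consumed in state q0 with stack VUU$.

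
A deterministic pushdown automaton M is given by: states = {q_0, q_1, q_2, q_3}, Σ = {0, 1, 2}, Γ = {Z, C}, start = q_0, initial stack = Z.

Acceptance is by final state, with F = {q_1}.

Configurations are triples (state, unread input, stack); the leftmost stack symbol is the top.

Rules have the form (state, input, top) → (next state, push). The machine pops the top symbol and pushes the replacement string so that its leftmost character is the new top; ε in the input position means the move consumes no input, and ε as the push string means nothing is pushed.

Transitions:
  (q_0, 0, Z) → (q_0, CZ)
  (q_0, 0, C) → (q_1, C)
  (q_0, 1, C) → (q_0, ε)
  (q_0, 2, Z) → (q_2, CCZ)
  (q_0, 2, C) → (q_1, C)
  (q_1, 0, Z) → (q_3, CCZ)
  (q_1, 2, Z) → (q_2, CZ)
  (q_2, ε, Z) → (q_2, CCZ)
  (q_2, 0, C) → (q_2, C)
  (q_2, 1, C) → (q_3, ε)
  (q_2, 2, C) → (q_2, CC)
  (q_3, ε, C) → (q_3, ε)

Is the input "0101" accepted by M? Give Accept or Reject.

Reject

(q_0, 0101, Z) ⊢ (q_0, 101, CZ) ⊢ (q_0, 01, Z) ⊢ (q_0, 1, CZ) ⊢ (q_0, ε, Z)
All input consumed; state q_0 ∉ F and no further ε-move applies.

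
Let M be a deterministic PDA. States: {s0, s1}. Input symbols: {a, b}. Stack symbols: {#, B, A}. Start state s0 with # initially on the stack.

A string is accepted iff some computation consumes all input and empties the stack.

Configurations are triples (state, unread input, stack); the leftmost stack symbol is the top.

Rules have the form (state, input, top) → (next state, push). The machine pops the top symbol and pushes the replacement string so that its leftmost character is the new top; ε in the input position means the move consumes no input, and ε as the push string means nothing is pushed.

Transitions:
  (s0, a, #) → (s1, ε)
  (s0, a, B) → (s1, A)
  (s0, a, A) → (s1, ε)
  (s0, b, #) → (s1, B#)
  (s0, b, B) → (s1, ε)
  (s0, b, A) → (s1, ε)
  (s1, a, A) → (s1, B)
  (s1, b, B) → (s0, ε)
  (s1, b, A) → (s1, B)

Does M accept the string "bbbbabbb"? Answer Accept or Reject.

Reject

(s0, bbbbabbb, #)
  read b, top #: go to s1, push B# → (s1, bbbabbb, B#)
  read b, top B: go to s0, push ε → (s0, bbabbb, #)
  read b, top #: go to s1, push B# → (s1, babbb, B#)
  read b, top B: go to s0, push ε → (s0, abbb, #)
  read a, top #: go to s1, push ε → (s1, bbb, ε)
No transition applies at (s1, bbb, ε); input not fully consumed.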